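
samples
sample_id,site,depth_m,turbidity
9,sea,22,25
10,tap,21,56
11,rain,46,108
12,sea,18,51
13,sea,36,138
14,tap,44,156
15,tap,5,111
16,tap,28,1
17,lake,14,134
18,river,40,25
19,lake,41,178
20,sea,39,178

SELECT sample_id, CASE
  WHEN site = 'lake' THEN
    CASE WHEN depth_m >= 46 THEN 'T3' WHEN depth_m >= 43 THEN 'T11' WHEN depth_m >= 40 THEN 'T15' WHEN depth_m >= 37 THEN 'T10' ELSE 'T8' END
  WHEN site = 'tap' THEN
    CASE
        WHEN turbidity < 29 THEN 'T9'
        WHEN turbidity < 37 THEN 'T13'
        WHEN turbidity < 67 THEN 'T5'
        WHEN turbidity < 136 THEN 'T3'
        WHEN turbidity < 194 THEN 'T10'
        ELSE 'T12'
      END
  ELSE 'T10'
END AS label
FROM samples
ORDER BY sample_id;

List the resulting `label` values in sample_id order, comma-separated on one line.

sample_id=9: site='sea' → outer ELSE → T10
sample_id=10: site='tap' → inner[turbidity < 67] → T5
sample_id=11: site='rain' → outer ELSE → T10
sample_id=12: site='sea' → outer ELSE → T10
sample_id=13: site='sea' → outer ELSE → T10
sample_id=14: site='tap' → inner[turbidity < 194] → T10
sample_id=15: site='tap' → inner[turbidity < 136] → T3
sample_id=16: site='tap' → inner[turbidity < 29] → T9
sample_id=17: site='lake' → inner[ELSE] → T8
sample_id=18: site='river' → outer ELSE → T10
sample_id=19: site='lake' → inner[depth_m >= 40] → T15
sample_id=20: site='sea' → outer ELSE → T10

T10, T5, T10, T10, T10, T10, T3, T9, T8, T10, T15, T10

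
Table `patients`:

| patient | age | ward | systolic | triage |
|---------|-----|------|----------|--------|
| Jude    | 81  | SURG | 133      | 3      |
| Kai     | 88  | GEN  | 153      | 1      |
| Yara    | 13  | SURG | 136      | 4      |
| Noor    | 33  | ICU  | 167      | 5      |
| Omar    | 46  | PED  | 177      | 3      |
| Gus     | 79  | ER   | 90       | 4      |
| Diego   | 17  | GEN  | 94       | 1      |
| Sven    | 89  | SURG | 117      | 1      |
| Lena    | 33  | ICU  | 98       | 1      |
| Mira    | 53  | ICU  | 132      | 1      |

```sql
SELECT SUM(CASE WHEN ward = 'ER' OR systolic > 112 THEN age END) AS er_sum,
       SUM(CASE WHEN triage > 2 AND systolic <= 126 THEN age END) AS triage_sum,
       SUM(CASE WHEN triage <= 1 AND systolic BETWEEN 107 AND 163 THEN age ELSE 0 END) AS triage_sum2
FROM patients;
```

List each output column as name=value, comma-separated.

[er_sum: ward = 'ER' OR systolic > 112]
patient=Jude: ✓ → 81
patient=Kai: ✓ → 88
patient=Yara: ✓ → 13
patient=Noor: ✓ → 33
patient=Omar: ✓ → 46
patient=Gus: ✓ → 79
patient=Diego: ✗
patient=Sven: ✓ → 89
patient=Lena: ✗
patient=Mira: ✓ → 53
er_sum = 81 + 88 + 13 + 33 + 46 + 79 + 89 + 53 = 482
—
[triage_sum: triage > 2 AND systolic <= 126]
patient=Jude: ✗
patient=Kai: ✗
patient=Yara: ✗
patient=Noor: ✗
patient=Omar: ✗
patient=Gus: ✓ → 79
patient=Diego: ✗
patient=Sven: ✗
patient=Lena: ✗
patient=Mira: ✗
triage_sum = 79
—
[triage_sum2: triage <= 1 AND systolic BETWEEN 107 AND 163]
patient=Jude: ✗
patient=Kai: ✓ → 88
patient=Yara: ✗
patient=Noor: ✗
patient=Omar: ✗
patient=Gus: ✗
patient=Diego: ✗
patient=Sven: ✓ → 89
patient=Lena: ✗
patient=Mira: ✓ → 53
triage_sum2 = 88 + 89 + 53 = 230

er_sum=482, triage_sum=79, triage_sum2=230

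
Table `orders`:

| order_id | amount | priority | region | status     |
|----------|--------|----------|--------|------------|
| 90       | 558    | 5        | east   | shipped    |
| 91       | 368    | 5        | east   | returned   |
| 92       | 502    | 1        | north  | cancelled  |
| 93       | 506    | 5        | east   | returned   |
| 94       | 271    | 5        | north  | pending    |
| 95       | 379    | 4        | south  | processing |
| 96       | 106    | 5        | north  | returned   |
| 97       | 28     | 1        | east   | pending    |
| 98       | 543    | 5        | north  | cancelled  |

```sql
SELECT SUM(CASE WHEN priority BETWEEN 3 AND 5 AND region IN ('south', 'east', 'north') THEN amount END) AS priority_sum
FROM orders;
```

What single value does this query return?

2731

order_id=90: ✓ → 558
order_id=91: ✓ → 368
order_id=92: ✗
order_id=93: ✓ → 506
order_id=94: ✓ → 271
order_id=95: ✓ → 379
order_id=96: ✓ → 106
order_id=97: ✗
order_id=98: ✓ → 543
priority_sum = 558 + 368 + 506 + 271 + 379 + 106 + 543 = 2731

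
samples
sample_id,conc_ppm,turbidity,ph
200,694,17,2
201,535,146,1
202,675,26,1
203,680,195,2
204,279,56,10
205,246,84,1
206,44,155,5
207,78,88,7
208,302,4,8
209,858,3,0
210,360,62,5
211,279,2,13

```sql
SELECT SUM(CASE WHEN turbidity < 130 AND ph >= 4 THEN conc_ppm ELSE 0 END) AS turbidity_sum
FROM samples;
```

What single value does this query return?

1298

sample_id=200: ✗
sample_id=201: ✗
sample_id=202: ✗
sample_id=203: ✗
sample_id=204: ✓ → 279
sample_id=205: ✗
sample_id=206: ✗
sample_id=207: ✓ → 78
sample_id=208: ✓ → 302
sample_id=209: ✗
sample_id=210: ✓ → 360
sample_id=211: ✓ → 279
turbidity_sum = 279 + 78 + 302 + 360 + 279 = 1298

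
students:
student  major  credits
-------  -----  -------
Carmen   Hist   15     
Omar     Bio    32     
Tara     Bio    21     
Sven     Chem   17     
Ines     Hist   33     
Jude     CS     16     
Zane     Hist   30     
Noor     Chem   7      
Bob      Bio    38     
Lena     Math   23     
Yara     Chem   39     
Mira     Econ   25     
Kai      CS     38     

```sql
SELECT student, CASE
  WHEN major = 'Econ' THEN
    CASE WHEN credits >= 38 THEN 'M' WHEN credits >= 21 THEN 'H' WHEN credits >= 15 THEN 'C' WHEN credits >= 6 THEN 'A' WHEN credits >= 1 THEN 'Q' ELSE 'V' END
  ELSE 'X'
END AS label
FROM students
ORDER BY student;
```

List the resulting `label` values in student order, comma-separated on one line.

X, X, X, X, X, X, H, X, X, X, X, X, X

student=Bob: major='Bio' → outer ELSE → X
student=Carmen: major='Hist' → outer ELSE → X
student=Ines: major='Hist' → outer ELSE → X
student=Jude: major='CS' → outer ELSE → X
student=Kai: major='CS' → outer ELSE → X
student=Lena: major='Math' → outer ELSE → X
student=Mira: major='Econ' → inner[credits >= 21] → H
student=Noor: major='Chem' → outer ELSE → X
student=Omar: major='Bio' → outer ELSE → X
student=Sven: major='Chem' → outer ELSE → X
student=Tara: major='Bio' → outer ELSE → X
student=Yara: major='Chem' → outer ELSE → X
student=Zane: major='Hist' → outer ELSE → X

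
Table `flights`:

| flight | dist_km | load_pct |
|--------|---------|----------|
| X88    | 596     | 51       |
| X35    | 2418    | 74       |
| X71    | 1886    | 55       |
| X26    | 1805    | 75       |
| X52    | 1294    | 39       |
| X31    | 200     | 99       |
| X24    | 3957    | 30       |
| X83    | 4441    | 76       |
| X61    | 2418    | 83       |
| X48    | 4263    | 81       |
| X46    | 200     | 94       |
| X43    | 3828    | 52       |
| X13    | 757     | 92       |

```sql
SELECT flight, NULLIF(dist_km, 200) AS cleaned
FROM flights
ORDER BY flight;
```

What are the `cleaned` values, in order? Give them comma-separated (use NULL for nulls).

flight=X13: dist_km=757 vs 200: differ → 757
flight=X24: dist_km=3957 vs 200: differ → 3957
flight=X26: dist_km=1805 vs 200: differ → 1805
flight=X31: dist_km=200 vs 200: equal → NULL
flight=X35: dist_km=2418 vs 200: differ → 2418
flight=X43: dist_km=3828 vs 200: differ → 3828
flight=X46: dist_km=200 vs 200: equal → NULL
flight=X48: dist_km=4263 vs 200: differ → 4263
flight=X52: dist_km=1294 vs 200: differ → 1294
flight=X61: dist_km=2418 vs 200: differ → 2418
flight=X71: dist_km=1886 vs 200: differ → 1886
flight=X83: dist_km=4441 vs 200: differ → 4441
flight=X88: dist_km=596 vs 200: differ → 596

757, 3957, 1805, NULL, 2418, 3828, NULL, 4263, 1294, 2418, 1886, 4441, 596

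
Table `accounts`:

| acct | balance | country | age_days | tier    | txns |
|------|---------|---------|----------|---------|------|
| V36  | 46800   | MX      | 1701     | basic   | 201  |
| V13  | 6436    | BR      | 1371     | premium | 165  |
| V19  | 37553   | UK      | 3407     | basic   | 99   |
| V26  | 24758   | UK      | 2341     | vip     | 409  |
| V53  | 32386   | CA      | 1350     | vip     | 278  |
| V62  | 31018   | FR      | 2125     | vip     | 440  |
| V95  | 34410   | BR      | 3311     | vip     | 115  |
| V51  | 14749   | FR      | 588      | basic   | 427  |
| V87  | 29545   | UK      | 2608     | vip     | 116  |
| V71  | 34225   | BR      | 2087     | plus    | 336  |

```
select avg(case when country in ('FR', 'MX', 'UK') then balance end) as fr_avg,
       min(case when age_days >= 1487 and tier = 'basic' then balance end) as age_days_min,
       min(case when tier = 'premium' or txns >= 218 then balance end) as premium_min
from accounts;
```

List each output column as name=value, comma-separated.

fr_avg=30737.1666666667, age_days_min=37553, premium_min=6436

[fr_avg: country in ('FR', 'MX', 'UK')]
acct=V36: ✓ → 46800
acct=V13: ✗
acct=V19: ✓ → 37553
acct=V26: ✓ → 24758
acct=V53: ✗
acct=V62: ✓ → 31018
acct=V95: ✗
acct=V51: ✓ → 14749
acct=V87: ✓ → 29545
acct=V71: ✗
fr_avg = (46800 + 37553 + 24758 + 31018 + 14749 + 29545) / 6 = 30737.1666666667
—
[age_days_min: age_days >= 1487 and tier = 'basic']
acct=V36: ✓ → 46800
acct=V13: ✗
acct=V19: ✓ → 37553
acct=V26: ✗
acct=V53: ✗
acct=V62: ✗
acct=V95: ✗
acct=V51: ✗
acct=V87: ✗
acct=V71: ✗
age_days_min = MIN(46800, 37553) = 37553
—
[premium_min: tier = 'premium' or txns >= 218]
acct=V36: ✗
acct=V13: ✓ → 6436
acct=V19: ✗
acct=V26: ✓ → 24758
acct=V53: ✓ → 32386
acct=V62: ✓ → 31018
acct=V95: ✗
acct=V51: ✓ → 14749
acct=V87: ✗
acct=V71: ✓ → 34225
premium_min = MIN(6436, 24758, 32386, 31018, 14749, 34225) = 6436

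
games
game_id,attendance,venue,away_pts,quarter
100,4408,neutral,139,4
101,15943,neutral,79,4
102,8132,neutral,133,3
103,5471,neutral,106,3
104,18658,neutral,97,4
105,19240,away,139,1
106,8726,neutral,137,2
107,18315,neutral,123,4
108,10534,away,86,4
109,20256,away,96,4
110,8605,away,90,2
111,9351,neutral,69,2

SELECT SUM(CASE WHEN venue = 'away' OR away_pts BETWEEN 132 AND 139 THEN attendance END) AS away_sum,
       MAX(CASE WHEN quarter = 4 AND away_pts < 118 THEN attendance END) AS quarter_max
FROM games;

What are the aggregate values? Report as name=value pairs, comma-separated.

away_sum=79901, quarter_max=20256

[away_sum: venue = 'away' OR away_pts BETWEEN 132 AND 139]
game_id=100: ✓ → 4408
game_id=101: ✗
game_id=102: ✓ → 8132
game_id=103: ✗
game_id=104: ✗
game_id=105: ✓ → 19240
game_id=106: ✓ → 8726
game_id=107: ✗
game_id=108: ✓ → 10534
game_id=109: ✓ → 20256
game_id=110: ✓ → 8605
game_id=111: ✗
away_sum = 4408 + 8132 + 19240 + 8726 + 10534 + 20256 + 8605 = 79901
—
[quarter_max: quarter = 4 AND away_pts < 118]
game_id=100: ✗
game_id=101: ✓ → 15943
game_id=102: ✗
game_id=103: ✗
game_id=104: ✓ → 18658
game_id=105: ✗
game_id=106: ✗
game_id=107: ✗
game_id=108: ✓ → 10534
game_id=109: ✓ → 20256
game_id=110: ✗
game_id=111: ✗
quarter_max = MAX(15943, 18658, 10534, 20256) = 20256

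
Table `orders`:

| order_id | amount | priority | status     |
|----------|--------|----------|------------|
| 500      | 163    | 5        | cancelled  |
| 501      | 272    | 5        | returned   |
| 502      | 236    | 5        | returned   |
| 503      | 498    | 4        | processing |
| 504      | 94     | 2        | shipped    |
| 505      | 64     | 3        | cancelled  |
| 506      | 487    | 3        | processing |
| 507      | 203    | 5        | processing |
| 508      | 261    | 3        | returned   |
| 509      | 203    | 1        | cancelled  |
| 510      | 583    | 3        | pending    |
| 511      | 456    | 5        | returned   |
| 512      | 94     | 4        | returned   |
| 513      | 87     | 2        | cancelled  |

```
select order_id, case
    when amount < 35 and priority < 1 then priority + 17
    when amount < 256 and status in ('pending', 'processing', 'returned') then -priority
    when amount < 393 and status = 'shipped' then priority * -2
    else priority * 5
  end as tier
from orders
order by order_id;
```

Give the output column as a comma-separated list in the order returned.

order_id=500: ELSE → 25
order_id=501: ELSE → 25
order_id=502: amount < 256 and status in ('pending', 'processing', 'returned') → -5
order_id=503: ELSE → 20
order_id=504: amount < 393 and status = 'shipped' → -4
order_id=505: ELSE → 15
order_id=506: ELSE → 15
order_id=507: amount < 256 and status in ('pending', 'processing', 'returned') → -5
order_id=508: ELSE → 15
order_id=509: ELSE → 5
order_id=510: ELSE → 15
order_id=511: ELSE → 25
order_id=512: amount < 256 and status in ('pending', 'processing', 'returned') → -4
order_id=513: ELSE → 10

25, 25, -5, 20, -4, 15, 15, -5, 15, 5, 15, 25, -4, 10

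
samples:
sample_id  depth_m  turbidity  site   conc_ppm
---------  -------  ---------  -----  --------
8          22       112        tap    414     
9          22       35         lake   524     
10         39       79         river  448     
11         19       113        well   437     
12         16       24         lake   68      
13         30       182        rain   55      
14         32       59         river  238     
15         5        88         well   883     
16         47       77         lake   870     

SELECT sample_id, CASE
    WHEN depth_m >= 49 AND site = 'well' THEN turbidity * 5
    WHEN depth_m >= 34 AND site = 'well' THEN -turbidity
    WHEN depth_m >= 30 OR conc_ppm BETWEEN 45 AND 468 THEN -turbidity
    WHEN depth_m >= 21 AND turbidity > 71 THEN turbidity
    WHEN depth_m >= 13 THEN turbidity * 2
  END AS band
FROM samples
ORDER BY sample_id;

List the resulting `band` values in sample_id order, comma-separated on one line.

sample_id=8: depth_m >= 30 OR conc_ppm BETWEEN 45 AND 468 → -112
sample_id=9: depth_m >= 13 → 70
sample_id=10: depth_m >= 30 OR conc_ppm BETWEEN 45 AND 468 → -79
sample_id=11: depth_m >= 30 OR conc_ppm BETWEEN 45 AND 468 → -113
sample_id=12: depth_m >= 30 OR conc_ppm BETWEEN 45 AND 468 → -24
sample_id=13: depth_m >= 30 OR conc_ppm BETWEEN 45 AND 468 → -182
sample_id=14: depth_m >= 30 OR conc_ppm BETWEEN 45 AND 468 → -59
sample_id=15: (no match → NULL) → NULL
sample_id=16: depth_m >= 30 OR conc_ppm BETWEEN 45 AND 468 → -77

-112, 70, -79, -113, -24, -182, -59, NULL, -77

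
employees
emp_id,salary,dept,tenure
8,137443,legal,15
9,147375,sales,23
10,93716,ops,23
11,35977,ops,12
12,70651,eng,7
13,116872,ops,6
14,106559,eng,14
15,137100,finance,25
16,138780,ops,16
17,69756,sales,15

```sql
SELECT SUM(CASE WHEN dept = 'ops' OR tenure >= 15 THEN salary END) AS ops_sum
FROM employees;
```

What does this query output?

emp_id=8: ✓ → 137443
emp_id=9: ✓ → 147375
emp_id=10: ✓ → 93716
emp_id=11: ✓ → 35977
emp_id=12: ✗
emp_id=13: ✓ → 116872
emp_id=14: ✗
emp_id=15: ✓ → 137100
emp_id=16: ✓ → 138780
emp_id=17: ✓ → 69756
ops_sum = 137443 + 147375 + 93716 + 35977 + 116872 + 137100 + 138780 + 69756 = 877019

877019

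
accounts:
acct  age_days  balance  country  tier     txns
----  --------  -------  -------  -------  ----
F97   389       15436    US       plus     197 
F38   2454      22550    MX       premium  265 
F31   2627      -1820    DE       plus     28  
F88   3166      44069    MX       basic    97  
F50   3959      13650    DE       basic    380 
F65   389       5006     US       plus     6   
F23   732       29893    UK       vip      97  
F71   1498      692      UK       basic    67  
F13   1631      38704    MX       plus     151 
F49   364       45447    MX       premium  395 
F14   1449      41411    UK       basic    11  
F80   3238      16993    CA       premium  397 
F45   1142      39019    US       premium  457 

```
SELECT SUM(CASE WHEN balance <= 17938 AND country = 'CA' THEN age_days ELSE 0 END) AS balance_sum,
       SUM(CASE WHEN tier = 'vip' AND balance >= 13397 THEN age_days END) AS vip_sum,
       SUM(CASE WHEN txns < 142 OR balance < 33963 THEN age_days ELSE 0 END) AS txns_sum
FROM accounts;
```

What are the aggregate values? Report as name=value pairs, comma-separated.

balance_sum=3238, vip_sum=732, txns_sum=19901

[balance_sum: balance <= 17938 AND country = 'CA']
acct=F97: ✗
acct=F38: ✗
acct=F31: ✗
acct=F88: ✗
acct=F50: ✗
acct=F65: ✗
acct=F23: ✗
acct=F71: ✗
acct=F13: ✗
acct=F49: ✗
acct=F14: ✗
acct=F80: ✓ → 3238
acct=F45: ✗
balance_sum = 3238
—
[vip_sum: tier = 'vip' AND balance >= 13397]
acct=F97: ✗
acct=F38: ✗
acct=F31: ✗
acct=F88: ✗
acct=F50: ✗
acct=F65: ✗
acct=F23: ✓ → 732
acct=F71: ✗
acct=F13: ✗
acct=F49: ✗
acct=F14: ✗
acct=F80: ✗
acct=F45: ✗
vip_sum = 732
—
[txns_sum: txns < 142 OR balance < 33963]
acct=F97: ✓ → 389
acct=F38: ✓ → 2454
acct=F31: ✓ → 2627
acct=F88: ✓ → 3166
acct=F50: ✓ → 3959
acct=F65: ✓ → 389
acct=F23: ✓ → 732
acct=F71: ✓ → 1498
acct=F13: ✗
acct=F49: ✗
acct=F14: ✓ → 1449
acct=F80: ✓ → 3238
acct=F45: ✗
txns_sum = 389 + 2454 + 2627 + 3166 + 3959 + 389 + 732 + 1498 + 1449 + 3238 = 19901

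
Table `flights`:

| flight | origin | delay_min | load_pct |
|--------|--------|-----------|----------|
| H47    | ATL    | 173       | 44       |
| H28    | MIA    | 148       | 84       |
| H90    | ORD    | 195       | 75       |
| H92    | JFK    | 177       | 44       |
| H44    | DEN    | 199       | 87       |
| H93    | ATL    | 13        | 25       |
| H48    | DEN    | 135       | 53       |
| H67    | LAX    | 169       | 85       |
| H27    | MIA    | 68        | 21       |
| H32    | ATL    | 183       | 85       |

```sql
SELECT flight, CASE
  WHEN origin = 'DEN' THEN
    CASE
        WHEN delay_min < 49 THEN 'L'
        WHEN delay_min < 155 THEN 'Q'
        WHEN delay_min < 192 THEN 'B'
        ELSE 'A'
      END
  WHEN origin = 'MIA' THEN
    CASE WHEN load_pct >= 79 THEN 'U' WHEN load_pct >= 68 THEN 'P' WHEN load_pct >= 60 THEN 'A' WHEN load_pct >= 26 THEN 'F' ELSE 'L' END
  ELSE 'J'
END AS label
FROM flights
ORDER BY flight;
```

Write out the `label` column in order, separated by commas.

flight=H27: origin='MIA' → inner[ELSE] → L
flight=H28: origin='MIA' → inner[load_pct >= 79] → U
flight=H32: origin='ATL' → outer ELSE → J
flight=H44: origin='DEN' → inner[ELSE] → A
flight=H47: origin='ATL' → outer ELSE → J
flight=H48: origin='DEN' → inner[delay_min < 155] → Q
flight=H67: origin='LAX' → outer ELSE → J
flight=H90: origin='ORD' → outer ELSE → J
flight=H92: origin='JFK' → outer ELSE → J
flight=H93: origin='ATL' → outer ELSE → J

L, U, J, A, J, Q, J, J, J, J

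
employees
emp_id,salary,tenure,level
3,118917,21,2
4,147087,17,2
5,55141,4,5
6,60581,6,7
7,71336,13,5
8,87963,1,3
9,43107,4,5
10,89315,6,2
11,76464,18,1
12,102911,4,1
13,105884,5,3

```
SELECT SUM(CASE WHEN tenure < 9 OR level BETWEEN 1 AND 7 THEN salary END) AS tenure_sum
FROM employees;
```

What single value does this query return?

958706

emp_id=3: ✓ → 118917
emp_id=4: ✓ → 147087
emp_id=5: ✓ → 55141
emp_id=6: ✓ → 60581
emp_id=7: ✓ → 71336
emp_id=8: ✓ → 87963
emp_id=9: ✓ → 43107
emp_id=10: ✓ → 89315
emp_id=11: ✓ → 76464
emp_id=12: ✓ → 102911
emp_id=13: ✓ → 105884
tenure_sum = 118917 + 147087 + 55141 + 60581 + 71336 + 87963 + 43107 + 89315 + 76464 + 102911 + 105884 = 958706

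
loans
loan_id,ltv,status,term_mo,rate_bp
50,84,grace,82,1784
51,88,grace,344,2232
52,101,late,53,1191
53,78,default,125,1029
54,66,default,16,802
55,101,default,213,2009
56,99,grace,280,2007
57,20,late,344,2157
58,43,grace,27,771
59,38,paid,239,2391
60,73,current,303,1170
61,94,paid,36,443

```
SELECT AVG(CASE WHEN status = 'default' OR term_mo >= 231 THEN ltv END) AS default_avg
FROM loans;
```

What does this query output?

loan_id=50: ✗
loan_id=51: ✓ → 88
loan_id=52: ✗
loan_id=53: ✓ → 78
loan_id=54: ✓ → 66
loan_id=55: ✓ → 101
loan_id=56: ✓ → 99
loan_id=57: ✓ → 20
loan_id=58: ✗
loan_id=59: ✓ → 38
loan_id=60: ✓ → 73
loan_id=61: ✗
default_avg = (88 + 78 + 66 + 101 + 99 + 20 + 38 + 73) / 8 = 70.375

70.375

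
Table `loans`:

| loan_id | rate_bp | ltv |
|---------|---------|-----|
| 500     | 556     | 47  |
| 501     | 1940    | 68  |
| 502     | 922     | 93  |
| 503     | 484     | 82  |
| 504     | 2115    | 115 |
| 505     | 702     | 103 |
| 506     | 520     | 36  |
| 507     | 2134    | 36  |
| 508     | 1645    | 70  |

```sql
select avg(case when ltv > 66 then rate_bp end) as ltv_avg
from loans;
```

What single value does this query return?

1301.3333333333

loan_id=500: ✗
loan_id=501: ✓ → 1940
loan_id=502: ✓ → 922
loan_id=503: ✓ → 484
loan_id=504: ✓ → 2115
loan_id=505: ✓ → 702
loan_id=506: ✗
loan_id=507: ✗
loan_id=508: ✓ → 1645
ltv_avg = (1940 + 922 + 484 + 2115 + 702 + 1645) / 6 = 1301.3333333333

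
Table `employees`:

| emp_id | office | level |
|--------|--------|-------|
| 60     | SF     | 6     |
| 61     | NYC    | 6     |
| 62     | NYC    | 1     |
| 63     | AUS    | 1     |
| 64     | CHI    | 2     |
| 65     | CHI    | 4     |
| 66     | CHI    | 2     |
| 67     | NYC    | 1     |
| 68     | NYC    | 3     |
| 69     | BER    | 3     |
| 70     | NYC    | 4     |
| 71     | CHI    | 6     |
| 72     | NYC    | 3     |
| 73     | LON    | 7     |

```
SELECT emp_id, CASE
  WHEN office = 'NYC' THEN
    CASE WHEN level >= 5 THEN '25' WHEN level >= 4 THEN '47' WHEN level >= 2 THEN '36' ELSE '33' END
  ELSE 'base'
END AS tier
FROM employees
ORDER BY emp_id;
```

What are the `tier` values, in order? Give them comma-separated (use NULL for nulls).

base, 25, 33, base, base, base, base, 33, 36, base, 47, base, 36, base

emp_id=60: office='SF' → outer ELSE → base
emp_id=61: office='NYC' → inner[level >= 5] → 25
emp_id=62: office='NYC' → inner[ELSE] → 33
emp_id=63: office='AUS' → outer ELSE → base
emp_id=64: office='CHI' → outer ELSE → base
emp_id=65: office='CHI' → outer ELSE → base
emp_id=66: office='CHI' → outer ELSE → base
emp_id=67: office='NYC' → inner[ELSE] → 33
emp_id=68: office='NYC' → inner[level >= 2] → 36
emp_id=69: office='BER' → outer ELSE → base
emp_id=70: office='NYC' → inner[level >= 4] → 47
emp_id=71: office='CHI' → outer ELSE → base
emp_id=72: office='NYC' → inner[level >= 2] → 36
emp_id=73: office='LON' → outer ELSE → base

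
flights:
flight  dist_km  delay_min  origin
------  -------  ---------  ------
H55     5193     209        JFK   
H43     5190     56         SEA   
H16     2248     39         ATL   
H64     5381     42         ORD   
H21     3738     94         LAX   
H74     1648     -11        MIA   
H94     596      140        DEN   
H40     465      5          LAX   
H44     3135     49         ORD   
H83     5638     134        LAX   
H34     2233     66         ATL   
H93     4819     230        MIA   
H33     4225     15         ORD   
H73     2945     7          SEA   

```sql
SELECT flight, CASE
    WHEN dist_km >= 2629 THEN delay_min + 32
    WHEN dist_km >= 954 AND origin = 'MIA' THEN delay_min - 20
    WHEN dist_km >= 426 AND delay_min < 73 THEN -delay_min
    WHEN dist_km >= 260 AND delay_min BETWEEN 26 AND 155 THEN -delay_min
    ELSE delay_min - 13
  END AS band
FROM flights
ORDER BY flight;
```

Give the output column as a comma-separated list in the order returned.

flight=H16: dist_km >= 426 AND delay_min < 73 → -39
flight=H21: dist_km >= 2629 → 126
flight=H33: dist_km >= 2629 → 47
flight=H34: dist_km >= 426 AND delay_min < 73 → -66
flight=H40: dist_km >= 426 AND delay_min < 73 → -5
flight=H43: dist_km >= 2629 → 88
flight=H44: dist_km >= 2629 → 81
flight=H55: dist_km >= 2629 → 241
flight=H64: dist_km >= 2629 → 74
flight=H73: dist_km >= 2629 → 39
flight=H74: dist_km >= 954 AND origin = 'MIA' → -31
flight=H83: dist_km >= 2629 → 166
flight=H93: dist_km >= 2629 → 262
flight=H94: dist_km >= 260 AND delay_min BETWEEN 26 AND 155 → -140

-39, 126, 47, -66, -5, 88, 81, 241, 74, 39, -31, 166, 262, -140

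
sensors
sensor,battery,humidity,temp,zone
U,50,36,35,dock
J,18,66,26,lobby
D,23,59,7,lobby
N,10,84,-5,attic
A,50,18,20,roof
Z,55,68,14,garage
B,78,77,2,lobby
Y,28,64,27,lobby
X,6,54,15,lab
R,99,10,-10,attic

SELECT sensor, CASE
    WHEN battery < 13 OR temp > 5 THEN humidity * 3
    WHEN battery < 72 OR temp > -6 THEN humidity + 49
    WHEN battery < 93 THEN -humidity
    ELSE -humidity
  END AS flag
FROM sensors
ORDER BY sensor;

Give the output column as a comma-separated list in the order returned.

sensor=A: battery < 13 OR temp > 5 → 54
sensor=B: battery < 72 OR temp > -6 → 126
sensor=D: battery < 13 OR temp > 5 → 177
sensor=J: battery < 13 OR temp > 5 → 198
sensor=N: battery < 13 OR temp > 5 → 252
sensor=R: ELSE → -10
sensor=U: battery < 13 OR temp > 5 → 108
sensor=X: battery < 13 OR temp > 5 → 162
sensor=Y: battery < 13 OR temp > 5 → 192
sensor=Z: battery < 13 OR temp > 5 → 204

54, 126, 177, 198, 252, -10, 108, 162, 192, 204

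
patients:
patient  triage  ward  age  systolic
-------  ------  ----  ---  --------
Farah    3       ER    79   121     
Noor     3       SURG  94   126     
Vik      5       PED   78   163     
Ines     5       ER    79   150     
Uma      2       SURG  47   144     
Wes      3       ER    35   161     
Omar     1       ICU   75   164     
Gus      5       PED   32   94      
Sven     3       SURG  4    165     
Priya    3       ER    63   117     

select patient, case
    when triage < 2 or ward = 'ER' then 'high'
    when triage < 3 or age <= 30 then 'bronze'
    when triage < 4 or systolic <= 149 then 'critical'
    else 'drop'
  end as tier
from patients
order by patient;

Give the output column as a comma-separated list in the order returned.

high, critical, high, critical, high, high, bronze, bronze, drop, high

patient=Farah: triage < 2 or ward = 'ER' → high
patient=Gus: triage < 4 or systolic <= 149 → critical
patient=Ines: triage < 2 or ward = 'ER' → high
patient=Noor: triage < 4 or systolic <= 149 → critical
patient=Omar: triage < 2 or ward = 'ER' → high
patient=Priya: triage < 2 or ward = 'ER' → high
patient=Sven: triage < 3 or age <= 30 → bronze
patient=Uma: triage < 3 or age <= 30 → bronze
patient=Vik: ELSE → drop
patient=Wes: triage < 2 or ward = 'ER' → high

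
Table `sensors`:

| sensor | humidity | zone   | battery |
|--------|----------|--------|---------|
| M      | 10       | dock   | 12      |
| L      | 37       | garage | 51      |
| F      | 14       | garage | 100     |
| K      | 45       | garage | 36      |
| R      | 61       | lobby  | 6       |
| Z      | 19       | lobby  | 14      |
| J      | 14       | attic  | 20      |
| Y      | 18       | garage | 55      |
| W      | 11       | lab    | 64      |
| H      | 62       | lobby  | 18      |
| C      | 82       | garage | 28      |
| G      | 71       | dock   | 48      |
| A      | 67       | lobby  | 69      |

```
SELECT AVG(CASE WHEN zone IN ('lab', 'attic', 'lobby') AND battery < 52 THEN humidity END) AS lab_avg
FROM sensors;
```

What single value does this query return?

sensor=M: ✗
sensor=L: ✗
sensor=F: ✗
sensor=K: ✗
sensor=R: ✓ → 61
sensor=Z: ✓ → 19
sensor=J: ✓ → 14
sensor=Y: ✗
sensor=W: ✗
sensor=H: ✓ → 62
sensor=C: ✗
sensor=G: ✗
sensor=A: ✗
lab_avg = (61 + 19 + 14 + 62) / 4 = 39

39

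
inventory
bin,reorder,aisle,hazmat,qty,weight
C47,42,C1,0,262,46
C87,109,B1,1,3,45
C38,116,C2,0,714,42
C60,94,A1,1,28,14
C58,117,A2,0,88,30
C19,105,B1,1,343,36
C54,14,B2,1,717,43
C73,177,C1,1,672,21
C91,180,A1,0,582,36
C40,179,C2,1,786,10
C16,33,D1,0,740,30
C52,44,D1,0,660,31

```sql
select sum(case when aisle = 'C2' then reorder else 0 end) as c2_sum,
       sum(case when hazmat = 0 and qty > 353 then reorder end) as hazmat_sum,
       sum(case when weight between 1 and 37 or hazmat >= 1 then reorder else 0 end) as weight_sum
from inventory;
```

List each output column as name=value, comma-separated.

[c2_sum: aisle = 'C2']
bin=C47: ✗
bin=C87: ✗
bin=C38: ✓ → 116
bin=C60: ✗
bin=C58: ✗
bin=C19: ✗
bin=C54: ✗
bin=C73: ✗
bin=C91: ✗
bin=C40: ✓ → 179
bin=C16: ✗
bin=C52: ✗
c2_sum = 116 + 179 = 295
—
[hazmat_sum: hazmat = 0 and qty > 353]
bin=C47: ✗
bin=C87: ✗
bin=C38: ✓ → 116
bin=C60: ✗
bin=C58: ✗
bin=C19: ✗
bin=C54: ✗
bin=C73: ✗
bin=C91: ✓ → 180
bin=C40: ✗
bin=C16: ✓ → 33
bin=C52: ✓ → 44
hazmat_sum = 116 + 180 + 33 + 44 = 373
—
[weight_sum: weight between 1 and 37 or hazmat >= 1]
bin=C47: ✗
bin=C87: ✓ → 109
bin=C38: ✗
bin=C60: ✓ → 94
bin=C58: ✓ → 117
bin=C19: ✓ → 105
bin=C54: ✓ → 14
bin=C73: ✓ → 177
bin=C91: ✓ → 180
bin=C40: ✓ → 179
bin=C16: ✓ → 33
bin=C52: ✓ → 44
weight_sum = 109 + 94 + 117 + 105 + 14 + 177 + 180 + 179 + 33 + 44 = 1052

c2_sum=295, hazmat_sum=373, weight_sum=1052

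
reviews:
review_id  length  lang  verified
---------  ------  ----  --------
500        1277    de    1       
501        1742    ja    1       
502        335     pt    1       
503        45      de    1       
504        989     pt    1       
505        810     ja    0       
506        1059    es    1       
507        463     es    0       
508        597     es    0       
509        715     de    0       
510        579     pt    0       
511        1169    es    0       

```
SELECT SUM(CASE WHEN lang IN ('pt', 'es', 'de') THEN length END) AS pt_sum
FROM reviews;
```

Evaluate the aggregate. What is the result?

review_id=500: ✓ → 1277
review_id=501: ✗
review_id=502: ✓ → 335
review_id=503: ✓ → 45
review_id=504: ✓ → 989
review_id=505: ✗
review_id=506: ✓ → 1059
review_id=507: ✓ → 463
review_id=508: ✓ → 597
review_id=509: ✓ → 715
review_id=510: ✓ → 579
review_id=511: ✓ → 1169
pt_sum = 1277 + 335 + 45 + 989 + 1059 + 463 + 597 + 715 + 579 + 1169 = 7228

7228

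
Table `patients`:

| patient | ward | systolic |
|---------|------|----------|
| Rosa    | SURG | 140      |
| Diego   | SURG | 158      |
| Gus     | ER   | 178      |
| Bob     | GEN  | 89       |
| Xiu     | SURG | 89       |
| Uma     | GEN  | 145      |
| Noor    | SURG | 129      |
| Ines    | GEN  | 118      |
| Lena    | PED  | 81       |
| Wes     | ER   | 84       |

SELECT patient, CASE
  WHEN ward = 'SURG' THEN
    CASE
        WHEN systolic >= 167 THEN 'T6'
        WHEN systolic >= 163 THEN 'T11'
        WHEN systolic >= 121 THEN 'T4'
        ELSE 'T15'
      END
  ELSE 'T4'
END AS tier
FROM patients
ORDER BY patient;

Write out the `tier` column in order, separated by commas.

patient=Bob: ward='GEN' → outer ELSE → T4
patient=Diego: ward='SURG' → inner[systolic >= 121] → T4
patient=Gus: ward='ER' → outer ELSE → T4
patient=Ines: ward='GEN' → outer ELSE → T4
patient=Lena: ward='PED' → outer ELSE → T4
patient=Noor: ward='SURG' → inner[systolic >= 121] → T4
patient=Rosa: ward='SURG' → inner[systolic >= 121] → T4
patient=Uma: ward='GEN' → outer ELSE → T4
patient=Wes: ward='ER' → outer ELSE → T4
patient=Xiu: ward='SURG' → inner[ELSE] → T15

T4, T4, T4, T4, T4, T4, T4, T4, T4, T15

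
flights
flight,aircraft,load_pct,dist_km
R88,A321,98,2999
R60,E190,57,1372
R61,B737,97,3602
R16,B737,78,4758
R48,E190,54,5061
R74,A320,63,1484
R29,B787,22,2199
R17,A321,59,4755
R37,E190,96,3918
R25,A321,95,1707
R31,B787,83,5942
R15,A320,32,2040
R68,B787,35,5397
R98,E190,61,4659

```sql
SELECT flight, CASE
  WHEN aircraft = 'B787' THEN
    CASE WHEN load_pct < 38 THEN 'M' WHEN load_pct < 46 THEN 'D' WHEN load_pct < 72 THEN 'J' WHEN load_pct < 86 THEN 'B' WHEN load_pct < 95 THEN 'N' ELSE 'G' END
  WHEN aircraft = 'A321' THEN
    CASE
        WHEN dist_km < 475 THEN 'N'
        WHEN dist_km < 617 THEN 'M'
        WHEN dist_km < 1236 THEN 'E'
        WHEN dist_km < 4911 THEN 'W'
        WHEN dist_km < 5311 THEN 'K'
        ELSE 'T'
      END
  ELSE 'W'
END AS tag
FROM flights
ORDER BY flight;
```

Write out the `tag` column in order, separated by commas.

flight=R15: aircraft='A320' → outer ELSE → W
flight=R16: aircraft='B737' → outer ELSE → W
flight=R17: aircraft='A321' → inner[dist_km < 4911] → W
flight=R25: aircraft='A321' → inner[dist_km < 4911] → W
flight=R29: aircraft='B787' → inner[load_pct < 38] → M
flight=R31: aircraft='B787' → inner[load_pct < 86] → B
flight=R37: aircraft='E190' → outer ELSE → W
flight=R48: aircraft='E190' → outer ELSE → W
flight=R60: aircraft='E190' → outer ELSE → W
flight=R61: aircraft='B737' → outer ELSE → W
flight=R68: aircraft='B787' → inner[load_pct < 38] → M
flight=R74: aircraft='A320' → outer ELSE → W
flight=R88: aircraft='A321' → inner[dist_km < 4911] → W
flight=R98: aircraft='E190' → outer ELSE → W

W, W, W, W, M, B, W, W, W, W, M, W, W, W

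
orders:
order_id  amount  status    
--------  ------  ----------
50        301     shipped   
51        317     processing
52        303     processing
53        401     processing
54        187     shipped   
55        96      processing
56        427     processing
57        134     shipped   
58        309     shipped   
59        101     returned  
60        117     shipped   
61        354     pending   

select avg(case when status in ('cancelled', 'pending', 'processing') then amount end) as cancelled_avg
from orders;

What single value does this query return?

316.3333333333

order_id=50: ✗
order_id=51: ✓ → 317
order_id=52: ✓ → 303
order_id=53: ✓ → 401
order_id=54: ✗
order_id=55: ✓ → 96
order_id=56: ✓ → 427
order_id=57: ✗
order_id=58: ✗
order_id=59: ✗
order_id=60: ✗
order_id=61: ✓ → 354
cancelled_avg = (317 + 303 + 401 + 96 + 427 + 354) / 6 = 316.3333333333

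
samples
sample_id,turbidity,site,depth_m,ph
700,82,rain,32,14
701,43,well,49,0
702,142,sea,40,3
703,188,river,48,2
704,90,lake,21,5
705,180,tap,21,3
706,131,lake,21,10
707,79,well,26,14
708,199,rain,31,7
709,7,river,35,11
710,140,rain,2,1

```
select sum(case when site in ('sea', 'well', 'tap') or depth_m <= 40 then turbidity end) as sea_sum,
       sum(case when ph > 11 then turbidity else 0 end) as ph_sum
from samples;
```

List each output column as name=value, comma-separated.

[sea_sum: site in ('sea', 'well', 'tap') or depth_m <= 40]
sample_id=700: ✓ → 82
sample_id=701: ✓ → 43
sample_id=702: ✓ → 142
sample_id=703: ✗
sample_id=704: ✓ → 90
sample_id=705: ✓ → 180
sample_id=706: ✓ → 131
sample_id=707: ✓ → 79
sample_id=708: ✓ → 199
sample_id=709: ✓ → 7
sample_id=710: ✓ → 140
sea_sum = 82 + 43 + 142 + 90 + 180 + 131 + 79 + 199 + 7 + 140 = 1093
—
[ph_sum: ph > 11]
sample_id=700: ✓ → 82
sample_id=701: ✗
sample_id=702: ✗
sample_id=703: ✗
sample_id=704: ✗
sample_id=705: ✗
sample_id=706: ✗
sample_id=707: ✓ → 79
sample_id=708: ✗
sample_id=709: ✗
sample_id=710: ✗
ph_sum = 82 + 79 = 161

sea_sum=1093, ph_sum=161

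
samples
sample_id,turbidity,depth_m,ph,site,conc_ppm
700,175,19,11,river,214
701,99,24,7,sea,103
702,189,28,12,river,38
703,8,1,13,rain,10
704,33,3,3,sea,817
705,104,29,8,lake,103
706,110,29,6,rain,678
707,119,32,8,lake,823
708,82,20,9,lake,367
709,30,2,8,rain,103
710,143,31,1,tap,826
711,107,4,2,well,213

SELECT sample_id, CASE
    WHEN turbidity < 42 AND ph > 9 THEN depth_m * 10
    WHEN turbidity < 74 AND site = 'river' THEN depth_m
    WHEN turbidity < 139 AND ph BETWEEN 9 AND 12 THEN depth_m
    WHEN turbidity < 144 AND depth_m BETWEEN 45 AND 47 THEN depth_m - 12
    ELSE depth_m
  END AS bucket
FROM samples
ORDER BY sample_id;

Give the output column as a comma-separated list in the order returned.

19, 24, 28, 10, 3, 29, 29, 32, 20, 2, 31, 4

sample_id=700: ELSE → 19
sample_id=701: ELSE → 24
sample_id=702: ELSE → 28
sample_id=703: turbidity < 42 AND ph > 9 → 10
sample_id=704: ELSE → 3
sample_id=705: ELSE → 29
sample_id=706: ELSE → 29
sample_id=707: ELSE → 32
sample_id=708: turbidity < 139 AND ph BETWEEN 9 AND 12 → 20
sample_id=709: ELSE → 2
sample_id=710: ELSE → 31
sample_id=711: ELSE → 4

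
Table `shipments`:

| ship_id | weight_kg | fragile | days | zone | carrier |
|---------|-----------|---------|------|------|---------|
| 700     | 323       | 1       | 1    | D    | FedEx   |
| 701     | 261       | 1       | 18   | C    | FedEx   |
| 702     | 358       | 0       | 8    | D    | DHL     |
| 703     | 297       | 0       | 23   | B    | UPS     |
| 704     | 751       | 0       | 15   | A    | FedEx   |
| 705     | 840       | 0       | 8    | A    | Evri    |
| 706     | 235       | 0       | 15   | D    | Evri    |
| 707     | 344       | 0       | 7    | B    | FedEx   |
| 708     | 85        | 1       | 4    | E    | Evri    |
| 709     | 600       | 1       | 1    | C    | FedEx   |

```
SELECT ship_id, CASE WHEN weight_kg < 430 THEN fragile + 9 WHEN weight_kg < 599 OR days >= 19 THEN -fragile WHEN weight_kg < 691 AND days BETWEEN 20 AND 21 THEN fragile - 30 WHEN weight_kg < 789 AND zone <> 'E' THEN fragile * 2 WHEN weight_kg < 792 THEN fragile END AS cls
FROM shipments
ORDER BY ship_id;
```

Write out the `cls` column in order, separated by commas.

ship_id=700: weight_kg < 430 → 10
ship_id=701: weight_kg < 430 → 10
ship_id=702: weight_kg < 430 → 9
ship_id=703: weight_kg < 430 → 9
ship_id=704: weight_kg < 789 AND zone <> 'E' → 0
ship_id=705: (no match → NULL) → NULL
ship_id=706: weight_kg < 430 → 9
ship_id=707: weight_kg < 430 → 9
ship_id=708: weight_kg < 430 → 10
ship_id=709: weight_kg < 789 AND zone <> 'E' → 2

10, 10, 9, 9, 0, NULL, 9, 9, 10, 2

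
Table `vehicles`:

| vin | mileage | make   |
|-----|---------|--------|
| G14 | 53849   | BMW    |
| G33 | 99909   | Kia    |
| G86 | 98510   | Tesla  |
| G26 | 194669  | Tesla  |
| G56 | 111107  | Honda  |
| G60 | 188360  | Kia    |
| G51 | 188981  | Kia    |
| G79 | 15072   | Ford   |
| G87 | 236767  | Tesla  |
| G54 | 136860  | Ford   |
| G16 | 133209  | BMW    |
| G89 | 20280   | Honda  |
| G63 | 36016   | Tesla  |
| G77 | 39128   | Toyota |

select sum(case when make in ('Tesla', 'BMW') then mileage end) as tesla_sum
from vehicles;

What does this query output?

vin=G14: ✓ → 53849
vin=G33: ✗
vin=G86: ✓ → 98510
vin=G26: ✓ → 194669
vin=G56: ✗
vin=G60: ✗
vin=G51: ✗
vin=G79: ✗
vin=G87: ✓ → 236767
vin=G54: ✗
vin=G16: ✓ → 133209
vin=G89: ✗
vin=G63: ✓ → 36016
vin=G77: ✗
tesla_sum = 53849 + 98510 + 194669 + 236767 + 133209 + 36016 = 753020

753020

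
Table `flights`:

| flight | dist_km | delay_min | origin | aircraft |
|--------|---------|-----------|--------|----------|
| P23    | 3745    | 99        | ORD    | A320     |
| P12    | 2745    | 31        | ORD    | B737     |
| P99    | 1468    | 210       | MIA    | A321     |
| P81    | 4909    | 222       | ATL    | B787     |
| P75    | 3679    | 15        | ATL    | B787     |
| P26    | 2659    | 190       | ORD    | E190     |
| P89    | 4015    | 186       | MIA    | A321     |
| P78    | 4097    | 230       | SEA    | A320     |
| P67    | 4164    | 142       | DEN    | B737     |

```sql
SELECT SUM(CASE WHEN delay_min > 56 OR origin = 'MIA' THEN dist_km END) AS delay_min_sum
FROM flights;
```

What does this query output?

25057

flight=P23: ✓ → 3745
flight=P12: ✗
flight=P99: ✓ → 1468
flight=P81: ✓ → 4909
flight=P75: ✗
flight=P26: ✓ → 2659
flight=P89: ✓ → 4015
flight=P78: ✓ → 4097
flight=P67: ✓ → 4164
delay_min_sum = 3745 + 1468 + 4909 + 2659 + 4015 + 4097 + 4164 = 25057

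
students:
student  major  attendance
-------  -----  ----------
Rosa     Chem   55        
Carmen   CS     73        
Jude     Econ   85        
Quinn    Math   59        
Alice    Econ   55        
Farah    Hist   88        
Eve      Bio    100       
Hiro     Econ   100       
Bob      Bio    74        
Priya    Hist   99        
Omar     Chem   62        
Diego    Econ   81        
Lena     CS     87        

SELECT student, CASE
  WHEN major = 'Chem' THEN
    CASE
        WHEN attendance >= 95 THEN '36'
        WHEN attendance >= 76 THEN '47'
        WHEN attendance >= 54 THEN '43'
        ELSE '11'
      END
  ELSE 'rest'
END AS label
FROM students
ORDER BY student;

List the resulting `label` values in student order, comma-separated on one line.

student=Alice: major='Econ' → outer ELSE → rest
student=Bob: major='Bio' → outer ELSE → rest
student=Carmen: major='CS' → outer ELSE → rest
student=Diego: major='Econ' → outer ELSE → rest
student=Eve: major='Bio' → outer ELSE → rest
student=Farah: major='Hist' → outer ELSE → rest
student=Hiro: major='Econ' → outer ELSE → rest
student=Jude: major='Econ' → outer ELSE → rest
student=Lena: major='CS' → outer ELSE → rest
student=Omar: major='Chem' → inner[attendance >= 54] → 43
student=Priya: major='Hist' → outer ELSE → rest
student=Quinn: major='Math' → outer ELSE → rest
student=Rosa: major='Chem' → inner[attendance >= 54] → 43

rest, rest, rest, rest, rest, rest, rest, rest, rest, 43, rest, rest, 43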